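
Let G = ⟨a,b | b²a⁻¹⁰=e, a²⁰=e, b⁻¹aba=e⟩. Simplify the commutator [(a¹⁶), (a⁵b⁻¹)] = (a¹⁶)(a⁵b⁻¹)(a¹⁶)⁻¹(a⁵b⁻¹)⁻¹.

[(a¹⁶), (a⁵b⁻¹)] = (a¹⁶)·(a⁵b⁻¹)·(a¹⁶)⁻¹·(a⁵b⁻¹)⁻¹.
  (a¹⁶) · (a⁵b⁻¹) = ab⁻¹
  (ab⁻¹) · (a⁴) = a⁷b
  (a⁷b) · (a⁵b) = a¹²

Answer: a¹²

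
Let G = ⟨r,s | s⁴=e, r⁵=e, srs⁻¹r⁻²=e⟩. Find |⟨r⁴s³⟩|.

|⟨r⁴s³⟩| equals the order of r⁴s³. Compute successive powers until reaching e:
  (r⁴s³)¹ = r⁴s³, (r⁴s³)² = rs², (r⁴s³)³ = r²s, (r⁴s³)⁴ = e.
The smallest positive k with (r⁴s³)ᵏ = e is 4, so |⟨r⁴s³⟩| = 4.

Answer: 4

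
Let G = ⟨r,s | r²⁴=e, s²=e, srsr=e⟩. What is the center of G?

An element z ∈ Z(G) iff z commutes with every generator.
For example r¹² is central: (r¹²)·r = r¹³ = r·(r¹²); (r¹²)·s = r¹²s = s·(r¹²).
Whereas r ∉ Z(G) since r·s = rs ≠ r²³s = s·r.
Checking each of the 48 elements this way gives Z(G) = {e, r¹²}, of order 2.

Answer: {e, r¹²}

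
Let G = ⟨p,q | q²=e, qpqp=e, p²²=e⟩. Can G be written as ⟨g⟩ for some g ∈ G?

Every cyclic group is abelian. But p·q = pq while q·p = p²¹q, so p·q ≠ q·p and G is not abelian. Hence G is not cyclic.

Answer: No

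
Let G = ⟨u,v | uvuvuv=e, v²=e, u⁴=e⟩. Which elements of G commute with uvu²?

⟨uvu²⟩ ⊆ C_G(uvu²) since powers of uvu² commute with uvu²; so |C_G(uvu²)| ≥ |⟨uvu²⟩| = 3.
By orbit–stabilizer, |C_G(uvu²)| = |G| / |conj. class of uvu²| = 24 / 8 = 3.
The 3 elements commuting with uvu² are {e, u²vu³, uvu²}.

Answer: {e, u²vu³, uvu²}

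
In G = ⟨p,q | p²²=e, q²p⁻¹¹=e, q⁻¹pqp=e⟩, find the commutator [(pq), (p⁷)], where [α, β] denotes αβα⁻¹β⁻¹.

[(pq), (p⁷)] = (pq)·(p⁷)·(pq)⁻¹·(p⁷)⁻¹.
  (pq) · (p⁷) = p⁵q⁻¹
  (p⁵q⁻¹) · (pq⁻¹) = p¹⁵
  (p¹⁵) · (p¹⁵) = p⁸

Answer: p⁸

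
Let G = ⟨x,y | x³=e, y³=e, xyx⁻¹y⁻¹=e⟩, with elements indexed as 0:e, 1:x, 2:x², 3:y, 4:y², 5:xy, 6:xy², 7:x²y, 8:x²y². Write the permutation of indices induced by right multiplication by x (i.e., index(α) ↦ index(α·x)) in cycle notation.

(0 1 2)(3 5 7)(4 6 8)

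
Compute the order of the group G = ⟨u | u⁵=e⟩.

G is generated by a single element, so G is cyclic. The relator gives u⁵ = e and no smaller power is forced to be e, so the 5 powers {e, u, u², u³, u⁴} are distinct. Hence |G| = 5.

Answer: 5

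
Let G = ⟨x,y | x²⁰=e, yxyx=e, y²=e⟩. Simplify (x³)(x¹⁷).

Compute (x³) · (x¹⁷) by multiplying left to right and reducing via the relations at each step:
  (x³) · x¹⁷ = e

Answer: e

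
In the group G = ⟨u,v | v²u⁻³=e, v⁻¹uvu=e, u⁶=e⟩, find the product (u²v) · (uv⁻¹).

Compute (u²v) · (uv⁻¹) by multiplying left to right and reducing via the relations at each step:
  (u²v) · u = uv
  (uv) · v⁻¹ = u

Answer: u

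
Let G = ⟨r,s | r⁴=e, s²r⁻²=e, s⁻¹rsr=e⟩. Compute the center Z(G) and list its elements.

An element z ∈ Z(G) iff z commutes with every generator.
For example r² is central: (r²)·r = r³ = r·(r²); (r²)·s = s⁻¹ = s·(r²).
Whereas r ∉ Z(G) since r·s = rs ≠ rs⁻¹ = s·r.
Checking each of the 8 elements this way gives Z(G) = {e, r²}, of order 2.

Answer: {e, r²}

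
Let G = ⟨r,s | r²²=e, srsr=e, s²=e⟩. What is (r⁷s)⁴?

Compute successive powers of (r⁷s), reducing at each step:
  (r⁷s)²: (r⁷s) · r⁷ = s;   s · s = e
  (r⁷s)³: e · r⁷ = r⁷;   (r⁷) · s = r⁷s
  (r⁷s)⁴: (r⁷s) · r⁷ = s;   s · s = e

Answer: e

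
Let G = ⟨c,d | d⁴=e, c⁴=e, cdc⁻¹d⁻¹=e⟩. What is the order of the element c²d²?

Compute successive powers until reaching e:
  (c²d²)¹ = c²d², (c²d²)² = e.
The smallest positive k with (c²d²)ᵏ = e is 2.

Answer: 2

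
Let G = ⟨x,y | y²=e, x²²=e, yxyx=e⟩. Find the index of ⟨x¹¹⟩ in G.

First find ord(x¹¹) by computing successive powers:
  (x¹¹)¹ = x¹¹, (x¹¹)² = e.
So |⟨x¹¹⟩| = ord(x¹¹) = 2. With |G| = 44, by Lagrange [G : ⟨x¹¹⟩] = 44/2 = 22.

Answer: 22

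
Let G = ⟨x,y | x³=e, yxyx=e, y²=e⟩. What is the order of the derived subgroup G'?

G' = [G, G] is generated by all commutators. The generator-pair commutators are: [x, y] = x².
The subgroup they normally generate is {e, x, x²}, of order 3.
Check: |G/G'| = 6/3 = 2 is the order of the abelianisation.

Answer: 3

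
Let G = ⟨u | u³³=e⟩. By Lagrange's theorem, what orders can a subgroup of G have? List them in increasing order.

|G| = 33 = 3 · 11. By Lagrange's theorem the order of any subgroup divides 33; the divisors of 33 are 1, 3, 11, 33.

Answer: 1, 3, 11, 33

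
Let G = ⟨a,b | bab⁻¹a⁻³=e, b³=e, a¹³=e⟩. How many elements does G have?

Enumerate words in the generators, reducing via the relations: the distinct elements are
  {a, b, e, ab, a², a³, a⁴, a⁵, a⁶, a⁷, a⁸, a⁹, b², ab², a²b, a³b, a¹², a¹¹, a¹⁰, a⁴b, a⁵b, a⁶b, a⁷b, a⁸b, a⁹b, a²b², a³b², a¹²b, a¹¹b, a¹⁰b, a⁴b², a⁵b², a⁶b², a⁷b², a⁸b², a⁹b², a¹²b², a¹¹b², a¹⁰b²}.
No further products give new elements, so |G| = 39.

Answer: 39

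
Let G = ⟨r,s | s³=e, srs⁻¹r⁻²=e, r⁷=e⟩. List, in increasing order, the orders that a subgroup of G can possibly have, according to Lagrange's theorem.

|G| = 21 = 3 · 7. By Lagrange's theorem the order of any subgroup divides 21; the divisors of 21 are 1, 3, 7, 21.

Answer: 1, 3, 7, 21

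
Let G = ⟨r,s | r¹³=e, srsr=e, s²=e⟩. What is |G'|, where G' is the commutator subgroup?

G' = [G, G] is generated by all commutators. The generator-pair commutators are: [r, s] = r².
The subgroup they normally generate is {e, r, r², r³, r⁴, r⁵, r⁶, r⁷, r⁸, r⁹, r¹⁰, r¹¹, r¹²}, of order 13.
Check: |G/G'| = 26/13 = 2 is the order of the abelianisation.

Answer: 13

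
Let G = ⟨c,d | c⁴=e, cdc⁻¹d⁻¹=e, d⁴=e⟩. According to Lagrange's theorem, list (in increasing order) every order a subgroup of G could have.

|G| = 16 = 2⁴. By Lagrange's theorem the order of any subgroup divides 16; the divisors of 16 are 1, 2, 4, 8, 16.

Answer: 1, 2, 4, 8, 16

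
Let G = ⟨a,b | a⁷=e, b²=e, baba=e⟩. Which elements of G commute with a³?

⟨a³⟩ ⊆ C_G(a³) since powers of a³ commute with a³; so |C_G(a³)| ≥ |⟨a³⟩| = 7.
By orbit–stabilizer, |C_G(a³)| = |G| / |conj. class of a³| = 14 / 2 = 7.
The 7 elements commuting with a³ are {e, a, a², a³, a⁴, a⁵, a⁶}.

Answer: {e, a, a², a³, a⁴, a⁵, a⁶}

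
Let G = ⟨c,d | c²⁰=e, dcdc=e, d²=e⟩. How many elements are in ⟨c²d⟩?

|⟨c²d⟩| equals the order of c²d. Compute successive powers until reaching e:
  (c²d)¹ = c²d, (c²d)² = e.
The smallest positive k with (c²d)ᵏ = e is 2, so |⟨c²d⟩| = 2.

Answer: 2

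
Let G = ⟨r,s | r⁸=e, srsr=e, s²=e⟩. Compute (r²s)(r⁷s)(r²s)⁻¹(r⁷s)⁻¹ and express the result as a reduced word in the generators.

[(r²s), (r⁷s)] = (r²s)·(r⁷s)·(r²s)⁻¹·(r⁷s)⁻¹.
  (r²s) · (r⁷s) = r³
  (r³) · (r²s) = r⁵s
  (r⁵s) · (r⁷s) = r⁶

Answer: r⁶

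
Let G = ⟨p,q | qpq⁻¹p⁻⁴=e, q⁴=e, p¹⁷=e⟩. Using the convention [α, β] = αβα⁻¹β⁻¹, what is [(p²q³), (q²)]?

[(p²q³), (q²)] = (p²q³)·(q²)·(p²q³)⁻¹·(q²)⁻¹.
  (p²q³) · (q²) = p²q
  (p²q) · (p⁹q) = p⁴q²
  (p⁴q²) · (q²) = p⁴

Answer: p⁴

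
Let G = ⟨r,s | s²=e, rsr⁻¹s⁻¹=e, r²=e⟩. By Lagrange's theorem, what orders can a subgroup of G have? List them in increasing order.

|G| = 4 = 2². By Lagrange's theorem the order of any subgroup divides 4; the divisors of 4 are 1, 2, 4.

Answer: 1, 2, 4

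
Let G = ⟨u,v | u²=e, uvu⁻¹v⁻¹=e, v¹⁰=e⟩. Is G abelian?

Each pair of generators commutes: u·v = uv = v·u. Since the generators pairwise commute, every element of G commutes with every other, so G is abelian.

Answer: Yes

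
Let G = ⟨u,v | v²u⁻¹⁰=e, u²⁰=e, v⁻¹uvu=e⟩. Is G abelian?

u·v = uv but v·u = u⁹v⁻¹, so u·v ≠ v·u and G is not abelian.

Answer: No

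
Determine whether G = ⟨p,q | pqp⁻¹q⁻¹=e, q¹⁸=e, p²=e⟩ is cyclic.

|G| = 36, but the maximum element order in G is 18 < 36. No single element generates all of G, so G is not cyclic.

Answer: No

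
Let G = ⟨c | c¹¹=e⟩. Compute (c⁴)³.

Compute successive powers of (c⁴), reducing at each step:
  (c⁴)²: (c⁴) · c⁴ = c⁸
  (c⁴)³: (c⁸) · c⁴ = c

Answer: c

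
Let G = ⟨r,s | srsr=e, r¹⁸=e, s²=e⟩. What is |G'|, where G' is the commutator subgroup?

G' = [G, G] is generated by all commutators. The generator-pair commutators are: [r, s] = r².
The subgroup they normally generate is {e, r², r⁴, r⁶, r⁸, r¹⁰, r¹², r¹⁴, r¹⁶}, of order 9.
Check: |G/G'| = 36/9 = 4 is the order of the abelianisation.

Answer: 9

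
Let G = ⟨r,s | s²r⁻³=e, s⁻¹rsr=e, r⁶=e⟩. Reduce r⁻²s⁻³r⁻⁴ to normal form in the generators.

Multiply left to right, reducing at each step:
  (r⁴) · s⁻³ = rs⁻¹
  (rs⁻¹) · r⁻⁴ = r²s

Answer: r²s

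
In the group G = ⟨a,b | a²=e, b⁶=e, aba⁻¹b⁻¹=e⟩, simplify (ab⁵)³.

Compute successive powers of (ab⁵), reducing at each step:
  (ab⁵)²: (ab⁵) · a = b⁵;   (b⁵) · b⁵ = b⁴
  (ab⁵)³: (b⁴) · a = ab⁴;   (ab⁴) · b⁵ = ab³

Answer: ab³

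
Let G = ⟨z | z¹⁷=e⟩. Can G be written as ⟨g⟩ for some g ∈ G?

|G| = 17. The element z has order 17 (its powers give 17 distinct elements), so ⟨z⟩ = G and G is cyclic.

Answer: Yes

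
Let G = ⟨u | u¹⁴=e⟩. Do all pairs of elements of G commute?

G has a single generator, so G is cyclic and hence abelian.

Answer: Yes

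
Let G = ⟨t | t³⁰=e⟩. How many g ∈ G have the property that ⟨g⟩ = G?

G is cyclic of order 30. An element generates G iff its order is 30, and a cyclic group of order 30 has exactly φ(30) = 8 such elements.

Answer: 8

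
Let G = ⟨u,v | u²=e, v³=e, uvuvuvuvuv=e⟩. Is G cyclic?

Every cyclic group is abelian. But u·v = uv while v·u = vu, so u·v ≠ v·u and G is not abelian. Hence G is not cyclic.

Answer: No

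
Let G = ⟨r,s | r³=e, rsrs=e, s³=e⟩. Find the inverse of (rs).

The order of (rs) is 2 (smallest k with (rs)ᵏ = e), so (rs)⁻¹ = (rs)¹ = rs.
Check: (rs) · (rs) → (rs) · r = s²;   (s²) · s = e, giving e as required.

Answer: rs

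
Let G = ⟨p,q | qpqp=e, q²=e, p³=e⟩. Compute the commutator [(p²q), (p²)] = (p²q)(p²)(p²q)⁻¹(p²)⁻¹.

[(p²q), (p²)] = (p²q)·(p²)·(p²q)⁻¹·(p²)⁻¹.
  (p²q) · (p²) = q
  q · (p²q) = p
  p · p = p²

Answer: p²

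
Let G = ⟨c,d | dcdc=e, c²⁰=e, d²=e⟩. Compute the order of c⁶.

Compute successive powers until reaching e:
  (c⁶)¹ = c⁶, (c⁶)² = c¹², (c⁶)³ = c¹⁸, (c⁶)⁴ = c⁴, (c⁶)⁵ = c¹⁰, (c⁶)⁶ = c¹⁶, (c⁶)⁷ = c², (c⁶)⁸ = c⁸, (c⁶)⁹ = c¹⁴, (c⁶)¹⁰ = e.
The smallest positive k with (c⁶)ᵏ = e is 10.

Answer: 10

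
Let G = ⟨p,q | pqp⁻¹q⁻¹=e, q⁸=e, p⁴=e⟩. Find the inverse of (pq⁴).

The order of (pq⁴) is 4 (smallest k with (pq⁴)ᵏ = e), so (pq⁴)⁻¹ = (pq⁴)³ = p³q⁴.
Check: (pq⁴) · (p³q⁴) → (pq⁴) · p³ = q⁴;   (q⁴) · q⁴ = e, giving e as required.

Answer: p³q⁴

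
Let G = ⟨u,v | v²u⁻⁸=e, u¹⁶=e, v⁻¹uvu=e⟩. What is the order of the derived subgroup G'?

G' = [G, G] is generated by all commutators. The generator-pair commutators are: [u, v] = u².
The subgroup they normally generate is {e, u², u⁴, u⁶, u⁸, u¹⁰, u¹², u¹⁴}, of order 8.
Check: |G/G'| = 32/8 = 4 is the order of the abelianisation.

Answer: 8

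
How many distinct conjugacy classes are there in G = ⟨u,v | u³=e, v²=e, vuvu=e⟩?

The conjugacy classes (representative and size) are:
  [e] (size 1), [u] (size 2), [uv] (size 3).
Class equation: 1 + 2 + 3 = 6 = |G|. So G has 3 conjugacy classes.

Answer: 3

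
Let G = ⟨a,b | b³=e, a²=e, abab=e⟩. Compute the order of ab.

Compute successive powers until reaching e:
  (ab)¹ = ab, (ab)² = e.
The smallest positive k with (ab)ᵏ = e is 2.

Answer: 2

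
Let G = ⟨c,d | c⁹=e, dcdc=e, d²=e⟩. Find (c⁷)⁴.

Compute successive powers of (c⁷), reducing at each step:
  (c⁷)²: (c⁷) · c⁷ = c⁵
  (c⁷)³: (c⁵) · c⁷ = c³
  (c⁷)⁴: (c³) · c⁷ = c

Answer: c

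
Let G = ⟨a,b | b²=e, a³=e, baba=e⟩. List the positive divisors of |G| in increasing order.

|G| = 6 = 2 · 3. By Lagrange's theorem the order of any subgroup divides 6; the divisors of 6 are 1, 2, 3, 6.

Answer: 1, 2, 3, 6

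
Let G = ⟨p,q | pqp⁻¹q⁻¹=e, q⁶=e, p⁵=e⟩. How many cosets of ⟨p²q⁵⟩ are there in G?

First find ord(p²q⁵) by computing successive powers:
  (p²q⁵)¹ = p²q⁵, (p²q⁵)² = p⁴q⁴, (p²q⁵)³ = pq³, (p²q⁵)⁴ = p³q², (p²q⁵)⁵ = q, (p²q⁵)⁶ = p², (p²q⁵)⁷ = p⁴q⁵, (p²q⁵)⁸ = pq⁴, (p²q⁵)⁹ = p³q³, (p²q⁵)¹⁰ = q², (p²q⁵)¹¹ = p²q, (p²q⁵)¹² = p⁴, (p²q⁵)¹³ = pq⁵, (p²q⁵)¹⁴ = p³q⁴, (p²q⁵)¹⁵ = q³, (p²q⁵)¹⁶ = p²q², (p²q⁵)¹⁷ = p⁴q, (p²q⁵)¹⁸ = p, (p²q⁵)¹⁹ = p³q⁵, (p²q⁵)²⁰ = q⁴, (p²q⁵)²¹ = p²q³, (p²q⁵)²² = p⁴q², (p²q⁵)²³ = pq, (p²q⁵)²⁴ = p³, (p²q⁵)²⁵ = q⁵, (p²q⁵)²⁶ = p²q⁴, (p²q⁵)²⁷ = p⁴q³, (p²q⁵)²⁸ = pq², (p²q⁵)²⁹ = p³q, (p²q⁵)³⁰ = e.
So |⟨p²q⁵⟩| = ord(p²q⁵) = 30. With |G| = 30, by Lagrange [G : ⟨p²q⁵⟩] = 30/30 = 1.

Answer: 1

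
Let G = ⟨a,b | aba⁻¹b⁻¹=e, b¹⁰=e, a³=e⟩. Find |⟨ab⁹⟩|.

|⟨ab⁹⟩| equals the order of ab⁹. Compute successive powers until reaching e:
  (ab⁹)¹ = ab⁹, (ab⁹)² = a²b⁸, (ab⁹)³ = b⁷, (ab⁹)⁴ = ab⁶, (ab⁹)⁵ = a²b⁵, (ab⁹)⁶ = b⁴, (ab⁹)⁷ = ab³, (ab⁹)⁸ = a²b², (ab⁹)⁹ = b, (ab⁹)¹⁰ = a, (ab⁹)¹¹ = a²b⁹, (ab⁹)¹² = b⁸, (ab⁹)¹³ = ab⁷, (ab⁹)¹⁴ = a²b⁶, (ab⁹)¹⁵ = b⁵, (ab⁹)¹⁶ = ab⁴, (ab⁹)¹⁷ = a²b³, (ab⁹)¹⁸ = b², (ab⁹)¹⁹ = ab, (ab⁹)²⁰ = a², (ab⁹)²¹ = b⁹, (ab⁹)²² = ab⁸, (ab⁹)²³ = a²b⁷, (ab⁹)²⁴ = b⁶, (ab⁹)²⁵ = ab⁵, (ab⁹)²⁶ = a²b⁴, (ab⁹)²⁷ = b³, (ab⁹)²⁸ = ab², (ab⁹)²⁹ = a²b, (ab⁹)³⁰ = e.
The smallest positive k with (ab⁹)ᵏ = e is 30, so |⟨ab⁹⟩| = 30.

Answer: 30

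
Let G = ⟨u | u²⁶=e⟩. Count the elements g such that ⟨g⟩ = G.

G is cyclic of order 26. An element generates G iff its order is 26, and a cyclic group of order 26 has exactly φ(26) = 12 such elements.

Answer: 12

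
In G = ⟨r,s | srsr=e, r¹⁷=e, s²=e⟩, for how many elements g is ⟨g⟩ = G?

⟨g⟩ = G would require ord(g) = |G| = 34, but the maximum element order in G is 17 < 34. So G is not cyclic and no single element generates it: the count is 0.

Answer: 0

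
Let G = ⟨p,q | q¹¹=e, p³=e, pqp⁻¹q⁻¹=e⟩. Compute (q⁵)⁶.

Compute successive powers of (q⁵), reducing at each step:
  (q⁵)²: (q⁵) · q⁵ = q¹⁰
  (q⁵)³: (q¹⁰) · q⁵ = q⁴
  (q⁵)⁴: (q⁴) · q⁵ = q⁹
  (q⁵)⁵: (q⁹) · q⁵ = q³
  (q⁵)⁶: (q³) · q⁵ = q⁸

Answer: q⁸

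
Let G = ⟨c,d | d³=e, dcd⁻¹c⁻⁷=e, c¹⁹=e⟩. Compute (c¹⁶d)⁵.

Compute successive powers of (c¹⁶d), reducing at each step:
  (c¹⁶d)²: (c¹⁶d) · c¹⁶ = c¹⁴d;   (c¹⁴d) · d = c¹⁴d²
  (c¹⁶d)³: (c¹⁴d²) · c¹⁶ = d²;   (d²) · d = e
  (c¹⁶d)⁴: e · c¹⁶ = c¹⁶;   (c¹⁶) · d = c¹⁶d
  (c¹⁶d)⁵: (c¹⁶d) · c¹⁶ = c¹⁴d;   (c¹⁴d) · d = c¹⁴d²

Answer: c¹⁴d²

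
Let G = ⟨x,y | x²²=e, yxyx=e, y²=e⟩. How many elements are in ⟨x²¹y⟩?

|⟨x²¹y⟩| equals the order of x²¹y. Compute successive powers until reaching e:
  (x²¹y)¹ = x²¹y, (x²¹y)² = e.
The smallest positive k with (x²¹y)ᵏ = e is 2, so |⟨x²¹y⟩| = 2.

Answer: 2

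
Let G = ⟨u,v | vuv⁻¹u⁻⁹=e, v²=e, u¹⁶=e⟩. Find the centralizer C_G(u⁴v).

⟨u⁴v⟩ ⊆ C_G(u⁴v) since powers of u⁴v commute with u⁴v; so |C_G(u⁴v)| ≥ |⟨u⁴v⟩| = 4.
By orbit–stabilizer, |C_G(u⁴v)| = |G| / |conj. class of u⁴v| = 32 / 2 = 16.
The 16 elements commuting with u⁴v are {e, u², u⁴, u⁶, u⁸, u¹⁰, u¹², u¹⁴, v, u¹⁰v, u²v, u¹²v, u⁴v, u¹⁴v, u⁶v, u⁸v}.

Answer: {e, u², u⁴, u⁶, u⁸, u¹⁰, u¹², u¹⁴, v, u¹⁰v, u²v, u¹²v, u⁴v, u¹⁴v, u⁶v, u⁸v}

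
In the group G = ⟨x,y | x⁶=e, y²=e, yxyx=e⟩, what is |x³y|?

Compute successive powers until reaching e:
  (x³y)¹ = x³y, (x³y)² = e.
The smallest positive k with (x³y)ᵏ = e is 2.

Answer: 2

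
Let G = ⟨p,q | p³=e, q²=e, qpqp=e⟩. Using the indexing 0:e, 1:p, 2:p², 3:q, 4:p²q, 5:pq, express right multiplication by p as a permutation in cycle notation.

(0 1 2)(3 4 5)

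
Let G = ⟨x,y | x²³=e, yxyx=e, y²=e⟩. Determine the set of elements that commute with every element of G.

An element z ∈ Z(G) iff z commutes with every generator.
For example e is central: e·x = x = x·e; e·y = y = y·e.
Whereas x ∉ Z(G) since x·y = xy ≠ x²²y = y·x.
Checking each of the 46 elements this way gives Z(G) = {e}, of order 1.

Answer: {e}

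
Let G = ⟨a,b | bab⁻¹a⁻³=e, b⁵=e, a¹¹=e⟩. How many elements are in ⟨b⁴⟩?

|⟨b⁴⟩| equals the order of b⁴. Compute successive powers until reaching e:
  (b⁴)¹ = b⁴, (b⁴)² = b³, (b⁴)³ = b², (b⁴)⁴ = b, (b⁴)⁵ = e.
The smallest positive k with (b⁴)ᵏ = e is 5, so |⟨b⁴⟩| = 5.

Answer: 5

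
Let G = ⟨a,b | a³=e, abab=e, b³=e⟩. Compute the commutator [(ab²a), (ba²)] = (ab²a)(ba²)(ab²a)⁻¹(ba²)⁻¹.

[(ab²a), (ba²)] = (ab²a)·(ba²)·(ab²a)⁻¹·(ba²)⁻¹.
  (ab²a) · (ba²) = b²
  (b²) · (ab²a) = a²b
  (a²b) · (ab²) = ab

Answer: ab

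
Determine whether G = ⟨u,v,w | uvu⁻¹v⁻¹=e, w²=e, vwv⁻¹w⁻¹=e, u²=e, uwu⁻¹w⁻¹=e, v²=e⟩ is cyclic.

|G| = 8, but the maximum element order in G is 2 < 8. No single element generates all of G, so G is not cyclic.

Answer: No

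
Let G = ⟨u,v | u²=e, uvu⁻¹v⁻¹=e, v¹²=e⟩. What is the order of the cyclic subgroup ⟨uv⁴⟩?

|⟨uv⁴⟩| equals the order of uv⁴. Compute successive powers until reaching e:
  (uv⁴)¹ = uv⁴, (uv⁴)² = v⁸, (uv⁴)³ = u, (uv⁴)⁴ = v⁴, (uv⁴)⁵ = uv⁸, (uv⁴)⁶ = e.
The smallest positive k with (uv⁴)ᵏ = e is 6, so |⟨uv⁴⟩| = 6.

Answer: 6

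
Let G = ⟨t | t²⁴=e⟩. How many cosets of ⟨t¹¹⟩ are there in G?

First find ord(t¹¹) by computing successive powers:
  (t¹¹)¹ = t¹¹, (t¹¹)² = t²², (t¹¹)³ = t⁹, (t¹¹)⁴ = t²⁰, (t¹¹)⁵ = t⁷, (t¹¹)⁶ = t¹⁸, (t¹¹)⁷ = t⁵, (t¹¹)⁸ = t¹⁶, (t¹¹)⁹ = t³, (t¹¹)¹⁰ = t¹⁴, (t¹¹)¹¹ = t, (t¹¹)¹² = t¹², (t¹¹)¹³ = t²³, (t¹¹)¹⁴ = t¹⁰, (t¹¹)¹⁵ = t²¹, (t¹¹)¹⁶ = t⁸, (t¹¹)¹⁷ = t¹⁹, (t¹¹)¹⁸ = t⁶, (t¹¹)¹⁹ = t¹⁷, (t¹¹)²⁰ = t⁴, (t¹¹)²¹ = t¹⁵, (t¹¹)²² = t², (t¹¹)²³ = t¹³, (t¹¹)²⁴ = e.
So |⟨t¹¹⟩| = ord(t¹¹) = 24. With |G| = 24, by Lagrange [G : ⟨t¹¹⟩] = 24/24 = 1.

Answer: 1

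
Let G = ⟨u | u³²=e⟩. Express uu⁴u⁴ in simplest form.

Multiply left to right, reducing at each step:
  u · u⁴ = u⁵
  (u⁵) · u⁴ = u⁹

Answer: u⁹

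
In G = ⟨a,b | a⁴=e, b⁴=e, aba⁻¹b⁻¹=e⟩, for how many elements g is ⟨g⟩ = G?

⟨g⟩ = G would require ord(g) = |G| = 16, but the maximum element order in G is 4 < 16. So G is not cyclic and no single element generates it: the count is 0.

Answer: 0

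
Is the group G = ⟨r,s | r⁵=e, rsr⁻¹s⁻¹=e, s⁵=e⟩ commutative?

Each pair of generators commutes: r·s = rs = s·r. Since the generators pairwise commute, every element of G commutes with every other, so G is abelian.

Answer: Yes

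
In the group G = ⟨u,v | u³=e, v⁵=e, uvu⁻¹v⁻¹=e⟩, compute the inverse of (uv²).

The order of (uv²) is 15 (smallest k with (uv²)ᵏ = e), so (uv²)⁻¹ = (uv²)¹⁴ = u²v³.
Check: (uv²) · (u²v³) → (uv²) · u² = v²;   (v²) · v³ = e, giving e as required.

Answer: u²v³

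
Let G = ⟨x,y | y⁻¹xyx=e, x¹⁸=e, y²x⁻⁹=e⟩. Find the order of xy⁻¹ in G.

Compute successive powers until reaching e:
  (xy⁻¹)¹ = xy⁻¹, (xy⁻¹)² = x⁹, (xy⁻¹)³ = xy, (xy⁻¹)⁴ = e.
The smallest positive k with (xy⁻¹)ᵏ = e is 4.

Answer: 4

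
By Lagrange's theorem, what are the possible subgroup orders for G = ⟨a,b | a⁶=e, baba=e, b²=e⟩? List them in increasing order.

|G| = 12 = 2² · 3. By Lagrange's theorem the order of any subgroup divides 12; the divisors of 12 are 1, 2, 3, 4, 6, 12.

Answer: 1, 2, 3, 4, 6, 12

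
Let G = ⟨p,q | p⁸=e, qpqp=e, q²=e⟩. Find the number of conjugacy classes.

The conjugacy classes (representative and size) are:
  [e] (size 1), [p] (size 2), [p⁶] (size 2), [p³] (size 2), [p⁴] (size 1), [q] (size 4), [p⁵q] (size 4).
Class equation: 1 + 2 + 2 + 2 + 1 + 4 + 4 = 16 = |G|. So G has 7 conjugacy classes.

Answer: 7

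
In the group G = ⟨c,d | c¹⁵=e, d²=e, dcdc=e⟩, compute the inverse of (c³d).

The order of (c³d) is 2 (smallest k with (c³d)ᵏ = e), so (c³d)⁻¹ = (c³d)¹ = c³d.
Check: (c³d) · (c³d) → (c³d) · c³ = d;   d · d = e, giving e as required.

Answer: c³d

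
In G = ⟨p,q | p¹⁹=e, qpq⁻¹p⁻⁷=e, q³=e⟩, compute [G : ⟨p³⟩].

First find ord(p³) by computing successive powers:
  (p³)¹ = p³, (p³)² = p⁶, (p³)³ = p⁹, (p³)⁴ = p¹², (p³)⁵ = p¹⁵, (p³)⁶ = p¹⁸, (p³)⁷ = p², (p³)⁸ = p⁵, (p³)⁹ = p⁸, (p³)¹⁰ = p¹¹, (p³)¹¹ = p¹⁴, (p³)¹² = p¹⁷, (p³)¹³ = p, (p³)¹⁴ = p⁴, (p³)¹⁵ = p⁷, (p³)¹⁶ = p¹⁰, (p³)¹⁷ = p¹³, (p³)¹⁸ = p¹⁶, (p³)¹⁹ = e.
So |⟨p³⟩| = ord(p³) = 19. With |G| = 57, by Lagrange [G : ⟨p³⟩] = 57/19 = 3.

Answer: 3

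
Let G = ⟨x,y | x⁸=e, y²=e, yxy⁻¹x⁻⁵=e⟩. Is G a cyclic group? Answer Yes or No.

Every cyclic group is abelian. But x·y = xy while y·x = x⁵y, so x·y ≠ y·x and G is not abelian. Hence G is not cyclic.

Answer: No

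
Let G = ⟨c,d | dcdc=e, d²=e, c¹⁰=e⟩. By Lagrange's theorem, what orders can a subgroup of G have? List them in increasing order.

|G| = 20 = 2² · 5. By Lagrange's theorem the order of any subgroup divides 20; the divisors of 20 are 1, 2, 4, 5, 10, 20.

Answer: 1, 2, 4, 5, 10, 20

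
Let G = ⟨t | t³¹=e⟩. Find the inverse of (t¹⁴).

The order of (t¹⁴) is 31 (smallest k with (t¹⁴)ᵏ = e), so (t¹⁴)⁻¹ = (t¹⁴)³⁰ = t¹⁷.
Check: (t¹⁴) · (t¹⁷) → (t¹⁴) · t¹⁷ = e, giving e as required.

Answer: t¹⁷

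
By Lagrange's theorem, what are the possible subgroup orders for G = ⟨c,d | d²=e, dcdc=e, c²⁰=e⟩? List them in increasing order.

|G| = 40 = 2³ · 5. By Lagrange's theorem the order of any subgroup divides 40; the divisors of 40 are 1, 2, 4, 5, 8, 10, 20, 40.

Answer: 1, 2, 4, 5, 8, 10, 20, 40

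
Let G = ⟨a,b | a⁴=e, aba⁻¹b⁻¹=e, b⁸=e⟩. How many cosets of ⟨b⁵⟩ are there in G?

First find ord(b⁵) by computing successive powers:
  (b⁵)¹ = b⁵, (b⁵)² = b², (b⁵)³ = b⁷, (b⁵)⁴ = b⁴, (b⁵)⁵ = b, (b⁵)⁶ = b⁶, (b⁵)⁷ = b³, (b⁵)⁸ = e.
So |⟨b⁵⟩| = ord(b⁵) = 8. With |G| = 32, by Lagrange [G : ⟨b⁵⟩] = 32/8 = 4.

Answer: 4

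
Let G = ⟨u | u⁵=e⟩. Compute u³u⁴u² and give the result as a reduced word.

Multiply left to right, reducing at each step:
  (u³) · u⁴ = u²
  (u²) · u² = u⁴

Answer: u⁴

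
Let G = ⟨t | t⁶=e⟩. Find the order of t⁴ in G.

Compute successive powers until reaching e:
  (t⁴)¹ = t⁴, (t⁴)² = t², (t⁴)³ = e.
The smallest positive k with (t⁴)ᵏ = e is 3.

Answer: 3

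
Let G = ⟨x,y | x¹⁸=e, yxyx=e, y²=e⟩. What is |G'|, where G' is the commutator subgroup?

G' = [G, G] is generated by all commutators. The generator-pair commutators are: [x, y] = x².
The subgroup they normally generate is {e, x², x⁴, x⁶, x⁸, x¹⁰, x¹², x¹⁴, x¹⁶}, of order 9.
Check: |G/G'| = 36/9 = 4 is the order of the abelianisation.

Answer: 9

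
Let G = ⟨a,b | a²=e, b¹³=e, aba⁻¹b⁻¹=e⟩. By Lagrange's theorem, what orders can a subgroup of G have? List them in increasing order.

|G| = 26 = 2 · 13. By Lagrange's theorem the order of any subgroup divides 26; the divisors of 26 are 1, 2, 13, 26.

Answer: 1, 2, 13, 26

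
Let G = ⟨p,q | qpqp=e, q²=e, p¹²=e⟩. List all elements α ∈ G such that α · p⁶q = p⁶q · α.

⟨p⁶q⟩ ⊆ C_G(p⁶q) since powers of p⁶q commute with p⁶q; so |C_G(p⁶q)| ≥ |⟨p⁶q⟩| = 2.
By orbit–stabilizer, |C_G(p⁶q)| = |G| / |conj. class of p⁶q| = 24 / 6 = 4.
The 4 elements commuting with p⁶q are {e, p⁶, q, p⁶q}.

Answer: {e, p⁶, q, p⁶q}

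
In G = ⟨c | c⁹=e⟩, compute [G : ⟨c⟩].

First find ord(c) by computing successive powers:
  c¹ = c, c² = c², c³ = c³, c⁴ = c⁴, c⁵ = c⁵, c⁶ = c⁶, c⁷ = c⁷, c⁸ = c⁸, c⁹ = e.
So |⟨c⟩| = ord(c) = 9. With |G| = 9, by Lagrange [G : ⟨c⟩] = 9/9 = 1.

Answer: 1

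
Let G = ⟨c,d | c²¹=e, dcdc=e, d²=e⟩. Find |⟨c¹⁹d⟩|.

|⟨c¹⁹d⟩| equals the order of c¹⁹d. Compute successive powers until reaching e:
  (c¹⁹d)¹ = c¹⁹d, (c¹⁹d)² = e.
The smallest positive k with (c¹⁹d)ᵏ = e is 2, so |⟨c¹⁹d⟩| = 2.

Answer: 2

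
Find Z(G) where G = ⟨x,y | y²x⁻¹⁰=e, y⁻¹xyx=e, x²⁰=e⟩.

An element z ∈ Z(G) iff z commutes with every generator.
For example x¹⁰ is central: (x¹⁰)·x = x¹¹ = x·(x¹⁰); (x¹⁰)·y = y⁻¹ = y·(x¹⁰).
Whereas x ∉ Z(G) since x·y = xy ≠ x⁹y⁻¹ = y·x.
Checking each of the 40 elements this way gives Z(G) = {e, x¹⁰}, of order 2.

Answer: {e, x¹⁰}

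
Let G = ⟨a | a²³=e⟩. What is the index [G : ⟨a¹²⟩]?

First find ord(a¹²) by computing successive powers:
  (a¹²)¹ = a¹², (a¹²)² = a, (a¹²)³ = a¹³, (a¹²)⁴ = a², (a¹²)⁵ = a¹⁴, (a¹²)⁶ = a³, (a¹²)⁷ = a¹⁵, (a¹²)⁸ = a⁴, (a¹²)⁹ = a¹⁶, (a¹²)¹⁰ = a⁵, (a¹²)¹¹ = a¹⁷, (a¹²)¹² = a⁶, (a¹²)¹³ = a¹⁸, (a¹²)¹⁴ = a⁷, (a¹²)¹⁵ = a¹⁹, (a¹²)¹⁶ = a⁸, (a¹²)¹⁷ = a²⁰, (a¹²)¹⁸ = a⁹, (a¹²)¹⁹ = a²¹, (a¹²)²⁰ = a¹⁰, (a¹²)²¹ = a²², (a¹²)²² = a¹¹, (a¹²)²³ = e.
So |⟨a¹²⟩| = ord(a¹²) = 23. With |G| = 23, by Lagrange [G : ⟨a¹²⟩] = 23/23 = 1.

Answer: 1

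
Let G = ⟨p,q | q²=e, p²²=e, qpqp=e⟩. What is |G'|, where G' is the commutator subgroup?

G' = [G, G] is generated by all commutators. The generator-pair commutators are: [p, q] = p².
The subgroup they normally generate is {e, p², p⁴, p⁶, p⁸, p¹⁰, p¹², p¹⁴, p¹⁶, p¹⁸, p²⁰}, of order 11.
Check: |G/G'| = 44/11 = 4 is the order of the abelianisation.

Answer: 11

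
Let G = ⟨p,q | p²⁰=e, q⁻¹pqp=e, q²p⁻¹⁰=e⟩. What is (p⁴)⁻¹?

The order of (p⁴) is 5 (smallest k with (p⁴)ᵏ = e), so (p⁴)⁻¹ = (p⁴)⁴ = p¹⁶.
Check: (p⁴) · (p¹⁶) → (p⁴) · p¹⁶ = e, giving e as required.

Answer: p¹⁶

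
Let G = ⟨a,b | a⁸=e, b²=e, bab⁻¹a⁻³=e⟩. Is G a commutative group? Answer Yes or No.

a·b = ab but b·a = a³b, so a·b ≠ b·a and G is not abelian.

Answer: No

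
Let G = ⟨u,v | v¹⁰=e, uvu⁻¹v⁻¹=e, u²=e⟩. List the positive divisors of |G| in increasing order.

|G| = 20 = 2² · 5. By Lagrange's theorem the order of any subgroup divides 20; the divisors of 20 are 1, 2, 4, 5, 10, 20.

Answer: 1, 2, 4, 5, 10, 20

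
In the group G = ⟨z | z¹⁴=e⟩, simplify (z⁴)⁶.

Compute successive powers of (z⁴), reducing at each step:
  (z⁴)²: (z⁴) · z⁴ = z⁸
  (z⁴)³: (z⁸) · z⁴ = z¹²
  (z⁴)⁴: (z¹²) · z⁴ = z²
  (z⁴)⁵: (z²) · z⁴ = z⁶
  (z⁴)⁶: (z⁶) · z⁴ = z¹⁰

Answer: z¹⁰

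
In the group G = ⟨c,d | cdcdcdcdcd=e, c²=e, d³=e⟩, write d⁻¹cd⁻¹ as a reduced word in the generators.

Multiply left to right, reducing at each step:
  (d²) · c = d²c
  (d²c) · d⁻¹ = d²cd²

Answer: d²cd²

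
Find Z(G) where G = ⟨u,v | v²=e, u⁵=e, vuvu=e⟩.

An element z ∈ Z(G) iff z commutes with every generator.
For example e is central: e·u = u = u·e; e·v = v = v·e.
Whereas u ∉ Z(G) since u·v = uv ≠ u⁴v = v·u.
Checking each of the 10 elements this way gives Z(G) = {e}, of order 1.

Answer: {e}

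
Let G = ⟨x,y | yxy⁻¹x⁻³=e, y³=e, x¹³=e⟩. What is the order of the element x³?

Compute successive powers until reaching e:
  (x³)¹ = x³, (x³)² = x⁶, (x³)³ = x⁹, (x³)⁴ = x¹², (x³)⁵ = x², (x³)⁶ = x⁵, (x³)⁷ = x⁸, (x³)⁸ = x¹¹, (x³)⁹ = x, (x³)¹⁰ = x⁴, (x³)¹¹ = x⁷, (x³)¹² = x¹⁰, (x³)¹³ = e.
The smallest positive k with (x³)ᵏ = e is 13.

Answer: 13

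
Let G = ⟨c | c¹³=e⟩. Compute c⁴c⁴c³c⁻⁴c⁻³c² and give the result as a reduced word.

Multiply left to right, reducing at each step:
  (c⁴) · c⁴ = c⁸
  (c⁸) · c³ = c¹¹
  (c¹¹) · c⁻⁴ = c⁷
  (c⁷) · c⁻³ = c⁴
  (c⁴) · c² = c⁶

Answer: c⁶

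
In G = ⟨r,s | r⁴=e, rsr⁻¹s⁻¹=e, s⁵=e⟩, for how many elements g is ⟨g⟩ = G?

G is cyclic of order 20. An element generates G iff its order is 20, and a cyclic group of order 20 has exactly φ(20) = 8 such elements.

Answer: 8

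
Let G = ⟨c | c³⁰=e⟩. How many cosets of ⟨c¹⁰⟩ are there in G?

First find ord(c¹⁰) by computing successive powers:
  (c¹⁰)¹ = c¹⁰, (c¹⁰)² = c²⁰, (c¹⁰)³ = e.
So |⟨c¹⁰⟩| = ord(c¹⁰) = 3. With |G| = 30, by Lagrange [G : ⟨c¹⁰⟩] = 30/3 = 10.

Answer: 10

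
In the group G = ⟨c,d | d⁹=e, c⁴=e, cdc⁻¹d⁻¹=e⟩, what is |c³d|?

Compute successive powers until reaching e:
  (c³d)¹ = c³d, (c³d)² = c²d², (c³d)³ = cd³, (c³d)⁴ = d⁴, (c³d)⁵ = c³d⁵, (c³d)⁶ = c²d⁶, (c³d)⁷ = cd⁷, (c³d)⁸ = d⁸, (c³d)⁹ = c³, (c³d)¹⁰ = c²d, (c³d)¹¹ = cd², (c³d)¹² = d³, (c³d)¹³ = c³d⁴, (c³d)¹⁴ = c²d⁵, (c³d)¹⁵ = cd⁶, (c³d)¹⁶ = d⁷, (c³d)¹⁷ = c³d⁸, (c³d)¹⁸ = c², (c³d)¹⁹ = cd, (c³d)²⁰ = d², (c³d)²¹ = c³d³, (c³d)²² = c²d⁴, (c³d)²³ = cd⁵, (c³d)²⁴ = d⁶, (c³d)²⁵ = c³d⁷, (c³d)²⁶ = c²d⁸, (c³d)²⁷ = c, (c³d)²⁸ = d, (c³d)²⁹ = c³d², (c³d)³⁰ = c²d³, (c³d)³¹ = cd⁴, (c³d)³² = d⁵, (c³d)³³ = c³d⁶, (c³d)³⁴ = c²d⁷, (c³d)³⁵ = cd⁸, (c³d)³⁶ = e.
The smallest positive k with (c³d)ᵏ = e is 36.

Answer: 36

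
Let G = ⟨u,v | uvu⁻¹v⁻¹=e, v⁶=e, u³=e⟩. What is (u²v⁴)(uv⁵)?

Compute (u²v⁴) · (uv⁵) by multiplying left to right and reducing via the relations at each step:
  (u²v⁴) · u = v⁴
  (v⁴) · v⁵ = v³

Answer: v³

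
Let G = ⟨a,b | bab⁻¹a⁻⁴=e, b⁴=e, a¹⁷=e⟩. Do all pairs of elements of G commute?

a·b = ab but b·a = a⁴b, so a·b ≠ b·a and G is not abelian.

Answer: No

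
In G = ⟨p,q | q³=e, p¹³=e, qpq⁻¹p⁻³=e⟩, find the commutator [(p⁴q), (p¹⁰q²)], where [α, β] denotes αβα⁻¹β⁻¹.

[(p⁴q), (p¹⁰q²)] = (p⁴q)·(p¹⁰q²)·(p⁴q)⁻¹·(p¹⁰q²)⁻¹.
  (p⁴q) · (p¹⁰q²) = p⁸
  (p⁸) · (p³q²) = p¹¹q²
  (p¹¹q²) · (p⁹q) = p

Answer: p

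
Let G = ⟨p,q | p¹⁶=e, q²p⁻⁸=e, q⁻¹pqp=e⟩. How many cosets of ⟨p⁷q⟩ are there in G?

First find ord(p⁷q) by computing successive powers:
  (p⁷q)¹ = p⁷q, (p⁷q)² = p⁸, (p⁷q)³ = p⁷q⁻¹, (p⁷q)⁴ = e.
So |⟨p⁷q⟩| = ord(p⁷q) = 4. With |G| = 32, by Lagrange [G : ⟨p⁷q⟩] = 32/4 = 8.

Answer: 8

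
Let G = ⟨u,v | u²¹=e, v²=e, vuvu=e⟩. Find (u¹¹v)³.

Compute successive powers of (u¹¹v), reducing at each step:
  (u¹¹v)²: (u¹¹v) · u¹¹ = v;   v · v = e
  (u¹¹v)³: e · u¹¹ = u¹¹;   (u¹¹) · v = u¹¹v

Answer: u¹¹v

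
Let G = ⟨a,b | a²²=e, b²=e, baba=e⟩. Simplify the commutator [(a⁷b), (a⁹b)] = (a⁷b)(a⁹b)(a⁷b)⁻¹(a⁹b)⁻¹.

[(a⁷b), (a⁹b)] = (a⁷b)·(a⁹b)·(a⁷b)⁻¹·(a⁹b)⁻¹.
  (a⁷b) · (a⁹b) = a²⁰
  (a²⁰) · (a⁷b) = a⁵b
  (a⁵b) · (a⁹b) = a¹⁸

Answer: a¹⁸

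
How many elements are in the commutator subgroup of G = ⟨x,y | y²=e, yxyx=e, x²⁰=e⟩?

G' = [G, G] is generated by all commutators. The generator-pair commutators are: [x, y] = x².
The subgroup they normally generate is {e, x², x⁴, x⁶, x⁸, x¹⁰, x¹², x¹⁴, x¹⁶, x¹⁸}, of order 10.
Check: |G/G'| = 40/10 = 4 is the order of the abelianisation.

Answer: 10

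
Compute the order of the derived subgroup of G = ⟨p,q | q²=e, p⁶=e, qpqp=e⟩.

G' = [G, G] is generated by all commutators. The generator-pair commutators are: [p, q] = p².
The subgroup they normally generate is {e, p², p⁴}, of order 3.
Check: |G/G'| = 12/3 = 4 is the order of the abelianisation.

Answer: 3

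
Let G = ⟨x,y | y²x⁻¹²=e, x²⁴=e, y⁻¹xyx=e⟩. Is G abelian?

x·y = xy but y·x = x¹¹y⁻¹, so x·y ≠ y·x and G is not abelian.

Answer: No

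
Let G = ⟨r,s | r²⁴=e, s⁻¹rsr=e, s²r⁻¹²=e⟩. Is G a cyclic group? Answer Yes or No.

Every cyclic group is abelian. But r·s = rs while s·r = r¹¹s⁻¹, so r·s ≠ s·r and G is not abelian. Hence G is not cyclic.

Answer: No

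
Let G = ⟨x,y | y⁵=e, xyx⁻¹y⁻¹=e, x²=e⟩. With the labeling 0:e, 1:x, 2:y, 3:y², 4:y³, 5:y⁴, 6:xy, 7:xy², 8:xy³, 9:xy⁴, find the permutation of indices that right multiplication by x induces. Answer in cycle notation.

(0 1)(2 6)(3 7)(4 8)(5 9)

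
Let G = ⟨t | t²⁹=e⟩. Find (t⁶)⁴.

Compute successive powers of (t⁶), reducing at each step:
  (t⁶)²: (t⁶) · t⁶ = t¹²
  (t⁶)³: (t¹²) · t⁶ = t¹⁸
  (t⁶)⁴: (t¹⁸) · t⁶ = t²⁴

Answer: t²⁴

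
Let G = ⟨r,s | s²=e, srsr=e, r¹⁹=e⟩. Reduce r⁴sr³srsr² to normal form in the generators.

Multiply left to right, reducing at each step:
  (r⁴) · s = r⁴s
  (r⁴s) · r³ = rs
  (rs) · s = r
  r · r = r²
  (r²) · s = r²s
  (r²s) · r² = s

Answer: s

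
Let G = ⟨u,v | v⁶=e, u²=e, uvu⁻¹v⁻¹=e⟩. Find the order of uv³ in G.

Compute successive powers until reaching e:
  (uv³)¹ = uv³, (uv³)² = e.
The smallest positive k with (uv³)ᵏ = e is 2.

Answer: 2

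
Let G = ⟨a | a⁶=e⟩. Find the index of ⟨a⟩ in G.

First find ord(a) by computing successive powers:
  a¹ = a, a² = a², a³ = a³, a⁴ = a⁴, a⁵ = a⁵, a⁶ = e.
So |⟨a⟩| = ord(a) = 6. With |G| = 6, by Lagrange [G : ⟨a⟩] = 6/6 = 1.

Answer: 1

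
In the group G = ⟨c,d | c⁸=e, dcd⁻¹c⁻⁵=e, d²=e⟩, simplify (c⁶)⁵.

Compute successive powers of (c⁶), reducing at each step:
  (c⁶)²: (c⁶) · c⁶ = c⁴
  (c⁶)³: (c⁴) · c⁶ = c²
  (c⁶)⁴: (c²) · c⁶ = e
  (c⁶)⁵: e · c⁶ = c⁶

Answer: c⁶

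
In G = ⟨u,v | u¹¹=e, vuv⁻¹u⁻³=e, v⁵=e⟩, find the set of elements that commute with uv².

⟨uv²⟩ ⊆ C_G(uv²) since powers of uv² commute with uv²; so |C_G(uv²)| ≥ |⟨uv²⟩| = 5.
By orbit–stabilizer, |C_G(uv²)| = |G| / |conj. class of uv²| = 55 / 11 = 5.
The 5 elements commuting with uv² are {e, u³v, uv², u⁶v³, u¹⁰v⁴}.

Answer: {e, u³v, uv², u⁶v³, u¹⁰v⁴}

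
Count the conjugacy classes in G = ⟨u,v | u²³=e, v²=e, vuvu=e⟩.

The conjugacy classes (representative and size) are:
  [e] (size 1), [u] (size 2), [u²¹] (size 2), [u²⁰] (size 2), [u⁴] (size 2), [u¹⁸] (size 2), [u⁶] (size 2), [u¹⁶] (size 2), [u⁸] (size 2), [u⁹] (size 2), [u¹⁰] (size 2), [u¹²] (size 2), [u¹⁸v] (size 23).
Class equation: 1 + 2 + 2 + 2 + 2 + 2 + 2 + 2 + 2 + 2 + 2 + 2 + 23 = 46 = |G|. So G has 13 conjugacy classes.

Answer: 13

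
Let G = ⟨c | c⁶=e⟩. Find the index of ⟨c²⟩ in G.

First find ord(c²) by computing successive powers:
  (c²)¹ = c², (c²)² = c⁴, (c²)³ = e.
So |⟨c²⟩| = ord(c²) = 3. With |G| = 6, by Lagrange [G : ⟨c²⟩] = 6/3 = 2.

Answer: 2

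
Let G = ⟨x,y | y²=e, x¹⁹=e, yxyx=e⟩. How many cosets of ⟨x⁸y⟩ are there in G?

First find ord(x⁸y) by computing successive powers:
  (x⁸y)¹ = x⁸y, (x⁸y)² = e.
So |⟨x⁸y⟩| = ord(x⁸y) = 2. With |G| = 38, by Lagrange [G : ⟨x⁸y⟩] = 38/2 = 19.

Answer: 19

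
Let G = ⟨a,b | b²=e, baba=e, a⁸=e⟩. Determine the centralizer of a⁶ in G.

⟨a⁶⟩ ⊆ C_G(a⁶) since powers of a⁶ commute with a⁶; so |C_G(a⁶)| ≥ |⟨a⁶⟩| = 4.
By orbit–stabilizer, |C_G(a⁶)| = |G| / |conj. class of a⁶| = 16 / 2 = 8.
The 8 elements commuting with a⁶ are {e, a, a², a³, a⁴, a⁵, a⁶, a⁷}.

Answer: {e, a, a², a³, a⁴, a⁵, a⁶, a⁷}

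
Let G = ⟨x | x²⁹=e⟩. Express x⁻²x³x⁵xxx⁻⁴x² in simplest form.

Multiply left to right, reducing at each step:
  (x²⁷) · x³ = x
  x · x⁵ = x⁶
  (x⁶) · x = x⁷
  (x⁷) · x = x⁸
  (x⁸) · x⁻⁴ = x⁴
  (x⁴) · x² = x⁶

Answer: x⁶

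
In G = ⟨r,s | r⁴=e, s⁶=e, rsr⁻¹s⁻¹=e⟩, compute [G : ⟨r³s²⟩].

First find ord(r³s²) by computing successive powers:
  (r³s²)¹ = r³s², (r³s²)² = r²s⁴, (r³s²)³ = r, (r³s²)⁴ = s², (r³s²)⁵ = r³s⁴, (r³s²)⁶ = r², (r³s²)⁷ = rs², (r³s²)⁸ = s⁴, (r³s²)⁹ = r³, (r³s²)¹⁰ = r²s², (r³s²)¹¹ = rs⁴, (r³s²)¹² = e.
So |⟨r³s²⟩| = ord(r³s²) = 12. With |G| = 24, by Lagrange [G : ⟨r³s²⟩] = 24/12 = 2.

Answer: 2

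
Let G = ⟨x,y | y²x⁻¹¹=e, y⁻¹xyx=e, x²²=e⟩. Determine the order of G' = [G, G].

G' = [G, G] is generated by all commutators. The generator-pair commutators are: [x, y] = x².
The subgroup they normally generate is {e, x², x⁴, x⁶, x⁸, x¹⁰, x¹², x¹⁴, x¹⁶, x¹⁸, x²⁰}, of order 11.
Check: |G/G'| = 44/11 = 4 is the order of the abelianisation.

Answer: 11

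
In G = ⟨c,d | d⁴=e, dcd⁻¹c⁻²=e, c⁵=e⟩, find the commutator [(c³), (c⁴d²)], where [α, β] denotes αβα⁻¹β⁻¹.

[(c³), (c⁴d²)] = (c³)·(c⁴d²)·(c³)⁻¹·(c⁴d²)⁻¹.
  (c³) · (c⁴d²) = c²d²
  (c²d²) · (c²) = d²
  (d²) · (c⁴d²) = c

Answer: c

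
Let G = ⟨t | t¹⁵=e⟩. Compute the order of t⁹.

Compute successive powers until reaching e:
  (t⁹)¹ = t⁹, (t⁹)² = t³, (t⁹)³ = t¹², (t⁹)⁴ = t⁶, (t⁹)⁵ = e.
The smallest positive k with (t⁹)ᵏ = e is 5.

Answer: 5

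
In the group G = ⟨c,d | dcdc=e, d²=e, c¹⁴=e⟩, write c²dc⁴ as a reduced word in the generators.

Multiply left to right, reducing at each step:
  (c²) · d = c²d
  (c²d) · c⁴ = c¹²d

Answer: c¹²d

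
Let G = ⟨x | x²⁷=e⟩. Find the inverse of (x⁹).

The order of (x⁹) is 3 (smallest k with (x⁹)ᵏ = e), so (x⁹)⁻¹ = (x⁹)² = x¹⁸.
Check: (x⁹) · (x¹⁸) → (x⁹) · x¹⁸ = e, giving e as required.

Answer: x¹⁸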